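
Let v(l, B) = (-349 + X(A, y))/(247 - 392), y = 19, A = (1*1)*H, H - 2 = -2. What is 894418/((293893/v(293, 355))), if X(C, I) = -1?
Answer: 2158940/293893 ≈ 7.3460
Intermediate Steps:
H = 0 (H = 2 - 2 = 0)
A = 0 (A = (1*1)*0 = 1*0 = 0)
v(l, B) = 70/29 (v(l, B) = (-349 - 1)/(247 - 392) = -350/(-145) = -350*(-1/145) = 70/29)
894418/((293893/v(293, 355))) = 894418/((293893/(70/29))) = 894418/((293893*(29/70))) = 894418/(8522897/70) = 894418*(70/8522897) = 2158940/293893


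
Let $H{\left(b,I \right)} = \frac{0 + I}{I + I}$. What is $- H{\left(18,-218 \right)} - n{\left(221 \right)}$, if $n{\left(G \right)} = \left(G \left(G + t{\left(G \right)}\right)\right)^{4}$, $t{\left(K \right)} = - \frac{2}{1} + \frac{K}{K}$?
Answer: $- \frac{11176088024678720001}{2} \approx -5.588 \cdot 10^{18}$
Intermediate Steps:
$H{\left(b,I \right)} = \frac{1}{2}$ ($H{\left(b,I \right)} = \frac{I}{2 I} = I \frac{1}{2 I} = \frac{1}{2}$)
$t{\left(K \right)} = -1$ ($t{\left(K \right)} = \left(-2\right) 1 + 1 = -2 + 1 = -1$)
$n{\left(G \right)} = G^{4} \left(-1 + G\right)^{4}$ ($n{\left(G \right)} = \left(G \left(G - 1\right)\right)^{4} = \left(G \left(-1 + G\right)\right)^{4} = G^{4} \left(-1 + G\right)^{4}$)
$- H{\left(18,-218 \right)} - n{\left(221 \right)} = \left(-1\right) \frac{1}{2} - 221^{4} \left(-1 + 221\right)^{4} = - \frac{1}{2} - 2385443281 \cdot 220^{4} = - \frac{1}{2} - 2385443281 \cdot 2342560000 = - \frac{1}{2} - 5588044012339360000 = - \frac{11176088024678720001}{2}$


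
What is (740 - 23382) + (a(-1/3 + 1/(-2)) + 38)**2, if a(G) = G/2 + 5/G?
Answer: -3116807/144 ≈ -21645.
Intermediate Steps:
a(G) = G/2 + 5/G (a(G) = G*(1/2) + 5/G = G/2 + 5/G)
(740 - 23382) + (a(-1/3 + 1/(-2)) + 38)**2 = (740 - 23382) + (((-1/3 + 1/(-2))/2 + 5/(-1/3 + 1/(-2))) + 38)**2 = -22642 + (((-1*1/3 + 1*(-1/2))/2 + 5/(-1*1/3 + 1*(-1/2))) + 38)**2 = -22642 + (((-1/3 - 1/2)/2 + 5/(-1/3 - 1/2)) + 38)**2 = -22642 + (((1/2)*(-5/6) + 5/(-5/6)) + 38)**2 = -22642 + ((-5/12 + 5*(-6/5)) + 38)**2 = -22642 + ((-5/12 - 6) + 38)**2 = -22642 + (-77/12 + 38)**2 = -22642 + (379/12)**2 = -22642 + 143641/144 = -3116807/144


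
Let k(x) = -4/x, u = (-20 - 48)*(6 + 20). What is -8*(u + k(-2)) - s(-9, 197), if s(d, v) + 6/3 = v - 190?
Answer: 14123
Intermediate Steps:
u = -1768 (u = -68*26 = -1768)
s(d, v) = -192 + v (s(d, v) = -2 + (v - 190) = -2 + (-190 + v) = -192 + v)
-8*(u + k(-2)) - s(-9, 197) = -8*(-1768 - 4/(-2)) - (-192 + 197) = -8*(-1768 - 4*(-½)) - 1*5 = -8*(-1768 + 2) - 5 = -8*(-1766) - 5 = 14128 - 5 = 14123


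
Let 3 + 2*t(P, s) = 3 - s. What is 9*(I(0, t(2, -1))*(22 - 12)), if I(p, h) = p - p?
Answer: 0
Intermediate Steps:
t(P, s) = -s/2 (t(P, s) = -3/2 + (3 - s)/2 = -3/2 + (3/2 - s/2) = -s/2)
I(p, h) = 0
9*(I(0, t(2, -1))*(22 - 12)) = 9*(0*(22 - 12)) = 9*(0*10) = 9*0 = 0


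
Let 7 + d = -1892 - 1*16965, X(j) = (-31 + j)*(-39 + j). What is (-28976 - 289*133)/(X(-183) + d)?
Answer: -22471/9548 ≈ -2.3535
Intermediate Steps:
X(j) = (-39 + j)*(-31 + j)
d = -18864 (d = -7 + (-1892 - 1*16965) = -7 + (-1892 - 16965) = -7 - 18857 = -18864)
(-28976 - 289*133)/(X(-183) + d) = (-28976 - 289*133)/((1209 + (-183)² - 70*(-183)) - 18864) = (-28976 - 38437)/((1209 + 33489 + 12810) - 18864) = -67413/(47508 - 18864) = -67413/28644 = -67413*1/28644 = -22471/9548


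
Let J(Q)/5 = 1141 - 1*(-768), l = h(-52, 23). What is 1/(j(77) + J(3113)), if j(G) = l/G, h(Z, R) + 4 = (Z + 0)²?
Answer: 77/737665 ≈ 0.00010438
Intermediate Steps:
h(Z, R) = -4 + Z² (h(Z, R) = -4 + (Z + 0)² = -4 + Z²)
l = 2700 (l = -4 + (-52)² = -4 + 2704 = 2700)
J(Q) = 9545 (J(Q) = 5*(1141 - 1*(-768)) = 5*(1141 + 768) = 5*1909 = 9545)
j(G) = 2700/G
1/(j(77) + J(3113)) = 1/(2700/77 + 9545) = 1/(737665/77) = 77/737665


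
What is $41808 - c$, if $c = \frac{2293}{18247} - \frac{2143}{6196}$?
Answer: $\frac{4726770984789}{113058412} \approx 41808.0$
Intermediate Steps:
$c = - \frac{24895893}{113058412}$ ($c = 2293 \cdot \frac{1}{18247} - \frac{2143}{6196} = \frac{2293}{18247} - \frac{2143}{6196} = - \frac{24895893}{113058412} \approx -0.2202$)
$41808 - c = 41808 - - \frac{24895893}{113058412} = 41808 + \frac{24895893}{113058412} = \frac{4726770984789}{113058412}$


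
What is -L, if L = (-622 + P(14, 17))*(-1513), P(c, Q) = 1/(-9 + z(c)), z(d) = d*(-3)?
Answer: -2823347/3 ≈ -9.4112e+5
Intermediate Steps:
z(d) = -3*d
P(c, Q) = 1/(-9 - 3*c)
L = 2823347/3 (L = (-622 - 1/(9 + 3*14))*(-1513) = (-622 - 1/(9 + 42))*(-1513) = (-622 - 1/51)*(-1513) = -31723/51*(-1513) = 2823347/3 ≈ 9.4112e+5)
-L = -1*2823347/3 = -2823347/3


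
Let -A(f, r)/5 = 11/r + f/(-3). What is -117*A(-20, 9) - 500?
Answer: 4115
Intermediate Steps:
A(f, r) = -55/r + 5*f/3 (A(f, r) = -5*(11/r + f/(-3)) = -5*(11/r + f*(-⅓)) = -5*(11/r - f/3) = -55/r + 5*f/3)
-117*A(-20, 9) - 500 = -117*(-55/9 + (5/3)*(-20)) - 500 = -117*(-55*⅑ - 100/3) - 500 = -117*(-55/9 - 100/3) - 500 = -117*(-355/9) - 500 = 4615 - 500 = 4115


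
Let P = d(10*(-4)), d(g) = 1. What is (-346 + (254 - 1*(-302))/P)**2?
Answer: 44100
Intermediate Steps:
P = 1
(-346 + (254 - 1*(-302))/P)**2 = (-346 + (254 - 1*(-302))/1)**2 = (-346 + (254 + 302)*1)**2 = (-346 + 556*1)**2 = (-346 + 556)**2 = 210**2 = 44100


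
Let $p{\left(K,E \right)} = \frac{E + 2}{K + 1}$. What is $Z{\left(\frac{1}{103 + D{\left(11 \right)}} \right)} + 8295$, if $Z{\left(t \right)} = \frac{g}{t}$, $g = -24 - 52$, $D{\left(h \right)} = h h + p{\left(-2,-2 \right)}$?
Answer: $-8729$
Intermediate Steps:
$p{\left(K,E \right)} = \frac{2 + E}{1 + K}$
$D{\left(h \right)} = h^{2}$ ($D{\left(h \right)} = h h + \frac{2 - 2}{1 - 2} = h^{2} + \frac{1}{-1} \cdot 0 = h^{2} - 0 = h^{2} + 0 = h^{2}$)
$g = -76$
$Z{\left(t \right)} = - \frac{76}{t}$
$Z{\left(\frac{1}{103 + D{\left(11 \right)}} \right)} + 8295 = - \frac{76}{\frac{1}{103 + 11^{2}}} + 8295 = - \frac{76}{\frac{1}{103 + 121}} + 8295 = - \frac{76}{\frac{1}{224}} + 8295 = - 76 \frac{1}{\frac{1}{224}} + 8295 = \left(-76\right) 224 + 8295 = -17024 + 8295 = -8729$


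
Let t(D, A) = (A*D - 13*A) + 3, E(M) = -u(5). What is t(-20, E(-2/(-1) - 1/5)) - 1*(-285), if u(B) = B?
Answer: 453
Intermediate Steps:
E(M) = -5 (E(M) = -1*5 = -5)
t(D, A) = 3 - 13*A + A*D (t(D, A) = (-13*A + A*D) + 3 = 3 - 13*A + A*D)
t(-20, E(-2/(-1) - 1/5)) - 1*(-285) = (3 - 13*(-5) - 5*(-20)) - 1*(-285) = (3 + 65 + 100) + 285 = 168 + 285 = 453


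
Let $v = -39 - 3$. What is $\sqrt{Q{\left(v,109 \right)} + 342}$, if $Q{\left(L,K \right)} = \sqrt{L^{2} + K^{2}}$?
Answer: $\sqrt{342 + \sqrt{13645}} \approx 21.42$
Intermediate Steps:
$v = -42$
$Q{\left(L,K \right)} = \sqrt{K^{2} + L^{2}}$
$\sqrt{Q{\left(v,109 \right)} + 342} = \sqrt{\sqrt{109^{2} + \left(-42\right)^{2}} + 342} = \sqrt{\sqrt{11881 + 1764} + 342} = \sqrt{\sqrt{13645} + 342} = \sqrt{342 + \sqrt{13645}}$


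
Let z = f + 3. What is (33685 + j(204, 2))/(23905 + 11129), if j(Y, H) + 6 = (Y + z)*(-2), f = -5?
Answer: 33275/35034 ≈ 0.94979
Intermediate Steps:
z = -2 (z = -5 + 3 = -2)
j(Y, H) = -2 - 2*Y (j(Y, H) = -6 + (Y - 2)*(-2) = -6 + (-2 + Y)*(-2) = -6 + (4 - 2*Y) = -2 - 2*Y)
(33685 + j(204, 2))/(23905 + 11129) = (33685 + (-2 - 2*204))/(23905 + 11129) = (33685 + (-2 - 408))/35034 = (33685 - 410)*(1/35034) = 33275*(1/35034) = 33275/35034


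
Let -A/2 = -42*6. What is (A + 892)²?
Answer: 1948816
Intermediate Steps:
A = 504 (A = -(-84)*6 = -2*(-252) = 504)
(A + 892)² = (504 + 892)² = 1396² = 1948816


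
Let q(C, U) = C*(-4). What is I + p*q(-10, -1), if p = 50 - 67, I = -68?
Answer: -748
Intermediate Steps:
q(C, U) = -4*C
p = -17
I + p*q(-10, -1) = -68 - (-68)*(-10) = -68 - 17*40 = -68 - 680 = -748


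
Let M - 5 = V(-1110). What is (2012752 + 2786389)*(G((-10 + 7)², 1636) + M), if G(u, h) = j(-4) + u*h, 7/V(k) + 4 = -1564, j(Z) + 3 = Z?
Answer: 15826256852507/224 ≈ 7.0653e+10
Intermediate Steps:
j(Z) = -3 + Z
V(k) = -1/224 (V(k) = 7/(-4 - 1564) = 7/(-1568) = 7*(-1/1568) = -1/224)
M = 1119/224 (M = 5 - 1/224 = 1119/224 ≈ 4.9955)
G(u, h) = -7 + h*u (G(u, h) = (-3 - 4) + u*h = -7 + h*u)
(2012752 + 2786389)*(G((-10 + 7)², 1636) + M) = (2012752 + 2786389)*((-7 + 1636*(-10 + 7)²) + 1119/224) = 4799141*((-7 + 1636*(-3)²) + 1119/224) = 4799141*((-7 + 1636*9) + 1119/224) = 4799141*((-7 + 14724) + 1119/224) = 4799141*(14717 + 1119/224) = 4799141*(3297727/224) = 15826256852507/224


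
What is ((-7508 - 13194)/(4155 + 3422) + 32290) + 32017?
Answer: 487233437/7577 ≈ 64304.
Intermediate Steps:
((-7508 - 13194)/(4155 + 3422) + 32290) + 32017 = (-20702/7577 + 32290) + 32017 = 244640628/7577 + 32017 = 487233437/7577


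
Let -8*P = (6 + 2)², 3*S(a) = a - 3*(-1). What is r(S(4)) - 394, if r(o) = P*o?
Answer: -1238/3 ≈ -412.67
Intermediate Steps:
S(a) = 1 + a/3 (S(a) = (a - 3*(-1))/3 = (a + 3)/3 = (3 + a)/3 = 1 + a/3)
P = -8 (P = -(6 + 2)²/8 = -⅛*8² = -⅛*64 = -8)
r(o) = -8*o
r(S(4)) - 394 = -8*(1 + (⅓)*4) - 394 = -8*(1 + 4/3) - 394 = -8*7/3 - 394 = -56/3 - 394 = -1238/3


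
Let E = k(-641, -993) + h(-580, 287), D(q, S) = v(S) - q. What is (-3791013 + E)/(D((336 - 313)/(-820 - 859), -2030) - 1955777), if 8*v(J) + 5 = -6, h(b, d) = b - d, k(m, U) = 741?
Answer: 2214025176/1142174563 ≈ 1.9384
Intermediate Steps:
v(J) = -11/8 (v(J) = -5/8 + (⅛)*(-6) = -5/8 - ¾ = -11/8)
D(q, S) = -11/8 - q
E = -126 (E = 741 + (-580 - 1*287) = 741 + (-580 - 287) = 741 - 867 = -126)
(-3791013 + E)/(D((336 - 313)/(-820 - 859), -2030) - 1955777) = (-3791013 - 126)/((-11/8 - (336 - 313)/(-820 - 859)) - 1955777) = -3791139/((-11/8 - 23/(-1679)) - 1955777) = -3791139/((-11/8 - 23*(-1)/1679) - 1955777) = -3791139/((-11/8 - 1*(-1/73)) - 1955777) = -3791139/((-11/8 + 1/73) - 1955777) = -3791139/(-795/584 - 1955777) = -3791139/(-1142174563/584) = -3791139*(-584/1142174563) = 2214025176/1142174563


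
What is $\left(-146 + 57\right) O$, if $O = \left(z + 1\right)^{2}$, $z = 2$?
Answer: $-801$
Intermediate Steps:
$O = 9$ ($O = \left(2 + 1\right)^{2} = 3^{2} = 9$)
$\left(-146 + 57\right) O = \left(-146 + 57\right) 9 = \left(-89\right) 9 = -801$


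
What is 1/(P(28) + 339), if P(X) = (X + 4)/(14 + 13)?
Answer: 27/9185 ≈ 0.0029396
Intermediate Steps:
P(X) = 4/27 + X/27 (P(X) = (4 + X)/27 = (4 + X)*(1/27) = 4/27 + X/27)
1/(P(28) + 339) = 1/((4/27 + (1/27)*28) + 339) = 1/((4/27 + 28/27) + 339) = 1/(32/27 + 339) = 1/(9185/27) = 27/9185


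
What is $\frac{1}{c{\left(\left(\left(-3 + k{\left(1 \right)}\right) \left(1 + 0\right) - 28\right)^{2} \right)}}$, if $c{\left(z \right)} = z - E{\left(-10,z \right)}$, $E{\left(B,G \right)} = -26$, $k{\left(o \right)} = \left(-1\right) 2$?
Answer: $\frac{1}{1115} \approx 0.00089686$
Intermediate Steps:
$k{\left(o \right)} = -2$
$c{\left(z \right)} = 26 + z$ ($c{\left(z \right)} = z - -26 = z + 26 = 26 + z$)
$\frac{1}{c{\left(\left(\left(-3 + k{\left(1 \right)}\right) \left(1 + 0\right) - 28\right)^{2} \right)}} = \frac{1}{26 + \left(\left(-3 - 2\right) \left(1 + 0\right) - 28\right)^{2}} = \frac{1}{26 + \left(\left(-5\right) 1 - 28\right)^{2}} = \frac{1}{26 + \left(-5 - 28\right)^{2}} = \frac{1}{26 + \left(-33\right)^{2}} = \frac{1}{26 + 1089} = \frac{1}{1115}$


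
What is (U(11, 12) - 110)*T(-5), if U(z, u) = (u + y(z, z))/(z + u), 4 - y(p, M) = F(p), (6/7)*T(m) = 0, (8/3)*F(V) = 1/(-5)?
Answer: 0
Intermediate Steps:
F(V) = -3/40 (F(V) = 3*(1/(-5))/8 = 3*(1*(-⅕))/8 = (3/8)*(-⅕) = -3/40)
T(m) = 0 (T(m) = (7/6)*0 = 0)
y(p, M) = 163/40 (y(p, M) = 4 - 1*(-3/40) = 4 + 3/40 = 163/40)
U(z, u) = (163/40 + u)/(u + z) (U(z, u) = (u + 163/40)/(z + u) = (163/40 + u)/(u + z))
(U(11, 12) - 110)*T(-5) = ((163/40 + 12)/(12 + 11) - 110)*0 = ((643/40)/23 - 110)*0 = ((1/23)*(643/40) - 110)*0 = (643/920 - 110)*0 = -100557/920*0 = 0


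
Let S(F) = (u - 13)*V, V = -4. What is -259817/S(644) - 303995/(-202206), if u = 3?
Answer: -26262198251/4044120 ≈ -6493.9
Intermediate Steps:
S(F) = 40 (S(F) = (3 - 13)*(-4) = -10*(-4) = 40)
-259817/S(644) - 303995/(-202206) = -259817/40 - 303995/(-202206) = -259817*1/40 - 303995*(-1/202206) = -259817/40 + 303995/202206 = -26262198251/4044120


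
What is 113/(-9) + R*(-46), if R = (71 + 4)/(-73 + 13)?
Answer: 809/18 ≈ 44.944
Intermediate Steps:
R = -5/4 (R = 75/(-60) = 75*(-1/60) = -5/4 ≈ -1.2500)
113/(-9) + R*(-46) = 113/(-9) - 5/4*(-46) = 113*(-⅑) + 115/2 = -113/9 + 115/2 = 809/18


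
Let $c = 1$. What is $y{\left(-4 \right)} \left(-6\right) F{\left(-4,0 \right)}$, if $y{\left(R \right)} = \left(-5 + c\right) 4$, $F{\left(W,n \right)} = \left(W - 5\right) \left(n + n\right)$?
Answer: $0$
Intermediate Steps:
$F{\left(W,n \right)} = 2 n \left(-5 + W\right)$ ($F{\left(W,n \right)} = \left(-5 + W\right) 2 n = 2 n \left(-5 + W\right)$)
$y{\left(R \right)} = -16$ ($y{\left(R \right)} = \left(-5 + 1\right) 4 = \left(-4\right) 4 = -16$)
$y{\left(-4 \right)} \left(-6\right) F{\left(-4,0 \right)} = \left(-16\right) \left(-6\right) 2 \cdot 0 \left(-5 - 4\right) = 96 \cdot 2 \cdot 0 \left(-9\right) = 96 \cdot 0 = 0$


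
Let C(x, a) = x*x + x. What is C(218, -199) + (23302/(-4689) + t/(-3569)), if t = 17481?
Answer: 798799194175/16735041 ≈ 47732.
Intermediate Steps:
C(x, a) = x + x² (C(x, a) = x² + x = x + x²)
C(218, -199) + (23302/(-4689) + t/(-3569)) = 218*(1 + 218) + (23302/(-4689) + 17481/(-3569)) = 218*219 + (23302*(-1/4689) + 17481*(-1/3569)) = 47742 + (-23302/4689 - 17481/3569) = 47742 - 165133247/16735041 = 798799194175/16735041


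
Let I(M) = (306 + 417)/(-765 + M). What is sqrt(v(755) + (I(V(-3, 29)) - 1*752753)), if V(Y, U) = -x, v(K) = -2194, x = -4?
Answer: I*sqrt(437206211790)/761 ≈ 868.88*I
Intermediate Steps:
V(Y, U) = 4 (V(Y, U) = -1*(-4) = 4)
I(M) = 723/(-765 + M)
sqrt(v(755) + (I(V(-3, 29)) - 1*752753)) = sqrt(-2194 + (723/(-765 + 4) - 1*752753)) = sqrt(-2194 + (723/(-761) - 752753)) = sqrt(-2194 + (723*(-1/761) - 752753)) = sqrt(-2194 + (-723/761 - 752753)) = sqrt(-2194 - 572845756/761) = sqrt(-574515390/761) = I*sqrt(437206211790)/761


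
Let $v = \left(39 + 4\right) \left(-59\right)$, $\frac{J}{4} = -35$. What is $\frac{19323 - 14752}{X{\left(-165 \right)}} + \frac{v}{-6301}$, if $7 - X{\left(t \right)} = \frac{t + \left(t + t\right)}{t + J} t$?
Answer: $\frac{1799439325}{105617362} \approx 17.037$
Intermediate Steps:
$J = -140$ ($J = 4 \left(-35\right) = -140$)
$v = -2537$ ($v = 43 \left(-59\right) = -2537$)
$X{\left(t \right)} = 7 - \frac{3 t^{2}}{-140 + t}$ ($X{\left(t \right)} = 7 - \frac{t + \left(t + t\right)}{t - 140} t = 7 - \frac{t + 2 t}{-140 + t} t = 7 - \frac{3 t}{-140 + t} t = 7 - \frac{3 t^{2}}{-140 + t}$)
$\frac{19323 - 14752}{X{\left(-165 \right)}} + \frac{v}{-6301} = \frac{19323 - 14752}{\frac{1}{-140 - 165} \left(-980 - 3 \left(-165\right)^{2} + 7 \left(-165\right)\right)} - \frac{2537}{-6301} = \frac{19323 - 14752}{\frac{1}{-305} \left(-980 - 81675 - 1155\right)} - - \frac{2537}{6301} = \frac{4571}{\left(- \frac{1}{305}\right) \left(-980 - 81675 - 1155\right)} + \frac{2537}{6301} = \frac{4571}{\left(- \frac{1}{305}\right) \left(-83810\right)} + \frac{2537}{6301} = \frac{4571}{\frac{16762}{61}} + \frac{2537}{6301} = 4571 \cdot \frac{61}{16762} + \frac{2537}{6301} = \frac{278831}{16762} + \frac{2537}{6301} = \frac{1799439325}{105617362}$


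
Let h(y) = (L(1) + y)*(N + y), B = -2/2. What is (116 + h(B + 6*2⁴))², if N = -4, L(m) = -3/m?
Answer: 72046144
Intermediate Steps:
B = -1 (B = -2*½ = -1)
h(y) = (-4 + y)*(-3 + y) (h(y) = (-3/1 + y)*(-4 + y) = (-3*1 + y)*(-4 + y) = (-3 + y)*(-4 + y) = (-4 + y)*(-3 + y))
(116 + h(B + 6*2⁴))² = (116 + (12 + (-1 + 6*2⁴)² - 7*(-1 + 6*2⁴)))² = (116 + (12 + (-1 + 6*16)² - 7*(-1 + 6*16)))² = (116 + (12 + (-1 + 96)² - 7*(-1 + 96)))² = (116 + (12 + 95² - 7*95))² = (116 + (12 + 9025 - 665))² = (116 + 8372)² = 8488² = 72046144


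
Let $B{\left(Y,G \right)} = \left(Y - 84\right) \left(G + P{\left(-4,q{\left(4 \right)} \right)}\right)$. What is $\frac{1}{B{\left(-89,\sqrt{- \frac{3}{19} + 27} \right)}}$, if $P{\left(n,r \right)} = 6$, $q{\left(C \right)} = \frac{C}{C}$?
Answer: $- \frac{19}{5017} + \frac{\sqrt{9690}}{30102} \approx -0.00051698$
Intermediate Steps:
$q{\left(C \right)} = 1$
$B{\left(Y,G \right)} = \left(-84 + Y\right) \left(6 + G\right)$ ($B{\left(Y,G \right)} = \left(Y - 84\right) \left(G + 6\right) = \left(-84 + Y\right) \left(6 + G\right)$)
$\frac{1}{B{\left(-89,\sqrt{- \frac{3}{19} + 27} \right)}} = \frac{1}{-504 - 84 \sqrt{- \frac{3}{19} + 27} + 6 \left(-89\right) + \sqrt{- \frac{3}{19} + 27} \left(-89\right)} = \frac{1}{-504 - 84 \sqrt{\left(-3\right) \frac{1}{19} + 27} - 534 + \sqrt{\left(-3\right) \frac{1}{19} + 27} \left(-89\right)} = \frac{1}{-504 - 84 \sqrt{- \frac{3}{19} + 27} - 534 + \sqrt{- \frac{3}{19} + 27} \left(-89\right)} = \frac{1}{-504 - 84 \sqrt{\frac{510}{19}} - 534 + \sqrt{\frac{510}{19}} \left(-89\right)} = \frac{1}{-504 - 84 \frac{\sqrt{9690}}{19} - 534 + \frac{\sqrt{9690}}{19} \left(-89\right)} = \frac{1}{-504 - \frac{84 \sqrt{9690}}{19} - 534 - \frac{89 \sqrt{9690}}{19}} = \frac{1}{-1038 - \frac{173 \sqrt{9690}}{19}}$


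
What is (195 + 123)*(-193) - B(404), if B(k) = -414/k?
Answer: -12397341/202 ≈ -61373.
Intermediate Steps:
(195 + 123)*(-193) - B(404) = (195 + 123)*(-193) - (-414)/404 = 318*(-193) - (-414)/404 = -61374 - 1*(-207/202) = -61374 + 207/202 = -12397341/202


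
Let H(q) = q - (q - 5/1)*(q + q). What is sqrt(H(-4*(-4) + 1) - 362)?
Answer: I*sqrt(753) ≈ 27.441*I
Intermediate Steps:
H(q) = q - 2*q*(-5 + q) (H(q) = q - (q - 5*1)*2*q = q - (q - 5)*2*q = q - (-5 + q)*2*q = q - 2*q*(-5 + q))
sqrt(H(-4*(-4) + 1) - 362) = sqrt((-4*(-4) + 1)*(11 - 2*(-4*(-4) + 1)) - 362) = sqrt((16 + 1)*(11 - 2*(16 + 1)) - 362) = sqrt(17*(11 - 2*17) - 362) = sqrt(17*(11 - 34) - 362) = sqrt(17*(-23) - 362) = sqrt(-391 - 362) = sqrt(-753) = I*sqrt(753)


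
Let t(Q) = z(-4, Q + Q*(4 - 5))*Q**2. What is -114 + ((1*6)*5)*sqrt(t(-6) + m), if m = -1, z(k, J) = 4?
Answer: -114 + 30*sqrt(143) ≈ 244.75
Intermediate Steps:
t(Q) = 4*Q**2
-114 + ((1*6)*5)*sqrt(t(-6) + m) = -114 + ((1*6)*5)*sqrt(4*(-6)**2 - 1) = -114 + (6*5)*sqrt(4*36 - 1) = -114 + 30*sqrt(144 - 1) = -114 + 30*sqrt(143)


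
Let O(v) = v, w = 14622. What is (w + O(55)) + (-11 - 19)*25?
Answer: 13927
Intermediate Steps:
(w + O(55)) + (-11 - 19)*25 = (14622 + 55) + (-11 - 19)*25 = 14677 - 30*25 = 14677 - 750 = 13927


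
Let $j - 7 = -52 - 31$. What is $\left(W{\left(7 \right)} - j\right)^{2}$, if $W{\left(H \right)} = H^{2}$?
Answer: $15625$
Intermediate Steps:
$j = -76$ ($j = 7 - 83 = -76$)
$\left(W{\left(7 \right)} - j\right)^{2} = \left(7^{2} - -76\right)^{2} = \left(49 + 76\right)^{2} = 125^{2} = 15625$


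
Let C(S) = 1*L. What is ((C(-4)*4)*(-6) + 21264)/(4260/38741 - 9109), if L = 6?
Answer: -818209920/352887509 ≈ -2.3186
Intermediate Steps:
C(S) = 6 (C(S) = 1*6 = 6)
((C(-4)*4)*(-6) + 21264)/(4260/38741 - 9109) = ((6*4)*(-6) + 21264)/(4260/38741 - 9109) = (24*(-6) + 21264)/(4260*(1/38741) - 9109) = (-144 + 21264)/(4260/38741 - 9109) = 21120/(-352887509/38741) = 21120*(-38741/352887509) = -818209920/352887509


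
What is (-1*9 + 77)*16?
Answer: 1088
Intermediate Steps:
(-1*9 + 77)*16 = (-9 + 77)*16 = 68*16 = 1088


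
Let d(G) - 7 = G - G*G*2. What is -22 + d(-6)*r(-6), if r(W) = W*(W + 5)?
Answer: -448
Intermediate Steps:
r(W) = W*(5 + W)
d(G) = 7 + G - 2*G**2 (d(G) = 7 + (G - G*G*2) = 7 + (G - G**2*2) = 7 + (G - 2*G**2) = 7 + G - 2*G**2)
-22 + d(-6)*r(-6) = -22 + (7 - 6 - 2*(-6)**2)*(-6*(5 - 6)) = -22 + (7 - 6 - 2*36)*(-6*(-1)) = -22 + (7 - 6 - 72)*6 = -22 - 71*6 = -22 - 426 = -448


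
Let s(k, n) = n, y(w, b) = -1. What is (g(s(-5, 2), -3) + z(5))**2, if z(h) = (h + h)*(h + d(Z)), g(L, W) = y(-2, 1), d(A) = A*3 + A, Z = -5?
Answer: 22801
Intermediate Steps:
d(A) = 4*A (d(A) = 3*A + A = 4*A)
g(L, W) = -1
z(h) = 2*h*(-20 + h) (z(h) = (h + h)*(h + 4*(-5)) = (2*h)*(h - 20) = (2*h)*(-20 + h) = 2*h*(-20 + h))
(g(s(-5, 2), -3) + z(5))**2 = (-1 + 2*5*(-20 + 5))**2 = (-1 + 2*5*(-15))**2 = (-1 - 150)**2 = (-151)**2 = 22801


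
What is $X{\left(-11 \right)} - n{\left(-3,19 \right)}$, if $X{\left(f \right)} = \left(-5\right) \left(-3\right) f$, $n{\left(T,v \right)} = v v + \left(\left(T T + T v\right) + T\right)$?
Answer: $-475$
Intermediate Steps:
$n{\left(T,v \right)} = T + T^{2} + v^{2} + T v$ ($n{\left(T,v \right)} = v^{2} + \left(\left(T^{2} + T v\right) + T\right) = v^{2} + \left(T + T^{2} + T v\right) = T + T^{2} + v^{2} + T v$)
$X{\left(f \right)} = 15 f$
$X{\left(-11 \right)} - n{\left(-3,19 \right)} = 15 \left(-11\right) - \left(-3 + \left(-3\right)^{2} + 19^{2} - 57\right) = -165 - \left(-3 + 9 + 361 - 57\right) = -165 - 310 = -475$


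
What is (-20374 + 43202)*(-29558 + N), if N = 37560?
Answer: 182669656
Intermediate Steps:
(-20374 + 43202)*(-29558 + N) = (-20374 + 43202)*(-29558 + 37560) = 22828*8002 = 182669656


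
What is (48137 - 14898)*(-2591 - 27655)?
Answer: -1005346794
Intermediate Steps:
(48137 - 14898)*(-2591 - 27655) = 33239*(-30246) = -1005346794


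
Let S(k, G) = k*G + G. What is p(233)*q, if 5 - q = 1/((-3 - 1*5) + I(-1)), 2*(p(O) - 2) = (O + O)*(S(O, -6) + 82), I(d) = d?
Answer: -14169104/9 ≈ -1.5743e+6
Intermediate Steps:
S(k, G) = G + G*k (S(k, G) = G*k + G = G + G*k)
p(O) = 2 + O*(76 - 6*O) (p(O) = 2 + ((O + O)*(-6*(1 + O) + 82))/2 = 2 + ((2*O)*((-6 - 6*O) + 82))/2 = 2 + ((2*O)*(76 - 6*O))/2 = 2 + (2*O*(76 - 6*O))/2 = 2 + O*(76 - 6*O))
q = 46/9 (q = 5 - 1/((-3 - 1*5) - 1) = 5 - 1/((-3 - 5) - 1) = 5 - 1/(-8 - 1) = 5 - 1/(-9) = 5 - 1*(-1/9) = 5 + 1/9 = 46/9 ≈ 5.1111)
p(233)*q = (2 - 6*233**2 + 76*233)*(46/9) = (2 - 6*54289 + 17708)*(46/9) = (2 - 325734 + 17708)*(46/9) = -308024*46/9 = -14169104/9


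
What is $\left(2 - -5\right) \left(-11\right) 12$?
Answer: $-924$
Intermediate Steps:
$\left(2 - -5\right) \left(-11\right) 12 = \left(2 + 5\right) \left(-11\right) 12 = 7 \left(-11\right) 12 = \left(-77\right) 12 = -924$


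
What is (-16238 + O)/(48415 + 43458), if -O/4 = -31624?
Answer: 110258/91873 ≈ 1.2001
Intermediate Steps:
O = 126496 (O = -4*(-31624) = 126496)
(-16238 + O)/(48415 + 43458) = (-16238 + 126496)/(48415 + 43458) = 110258/91873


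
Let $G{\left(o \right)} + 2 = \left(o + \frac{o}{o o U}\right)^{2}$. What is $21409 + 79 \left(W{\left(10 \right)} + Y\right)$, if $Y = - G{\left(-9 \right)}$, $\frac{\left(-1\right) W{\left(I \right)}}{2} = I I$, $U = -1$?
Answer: $- \frac{38473}{81} \approx -474.98$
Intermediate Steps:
$W{\left(I \right)} = - 2 I^{2}$ ($W{\left(I \right)} = - 2 I I = - 2 I^{2}$)
$G{\left(o \right)} = -2 + \left(o - \frac{1}{o}\right)^{2}$ ($G{\left(o \right)} = -2 + \left(o + \frac{o}{o o \left(-1\right)}\right)^{2} = -2 + \left(o + \frac{o}{o^{2} \left(-1\right)}\right)^{2} = -2 + \left(o + \frac{o}{\left(-1\right) o^{2}}\right)^{2} = -2 + \left(o + o \left(- \frac{1}{o^{2}}\right)\right)^{2} = -2 + \left(o - \frac{1}{o}\right)^{2}$)
$Y = - \frac{6238}{81}$ ($Y = - (-4 + \frac{1}{81} + \left(-9\right)^{2}) = - (-4 + \frac{1}{81} + 81) = \left(-1\right) \frac{6238}{81} = - \frac{6238}{81} \approx -77.012$)
$21409 + 79 \left(W{\left(10 \right)} + Y\right) = 21409 + 79 \left(- 2 \cdot 10^{2} - \frac{6238}{81}\right) = 21409 + 79 \left(\left(-2\right) 100 - \frac{6238}{81}\right) = 21409 + 79 \left(-200 - \frac{6238}{81}\right) = 21409 + 79 \left(- \frac{22438}{81}\right) = 21409 - \frac{1772602}{81} = - \frac{38473}{81}$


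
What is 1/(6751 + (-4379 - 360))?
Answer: 1/2012 ≈ 0.00049702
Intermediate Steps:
1/(6751 + (-4379 - 360)) = 1/(6751 - 4739) = 1/2012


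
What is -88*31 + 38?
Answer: -2690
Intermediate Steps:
-88*31 + 38 = -2728 + 38 = -2690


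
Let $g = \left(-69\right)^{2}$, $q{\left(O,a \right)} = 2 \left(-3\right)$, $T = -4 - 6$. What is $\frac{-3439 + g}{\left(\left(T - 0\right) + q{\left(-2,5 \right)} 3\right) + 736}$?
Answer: $\frac{661}{354} \approx 1.8672$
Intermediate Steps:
$T = -10$
$q{\left(O,a \right)} = -6$
$g = 4761$
$\frac{-3439 + g}{\left(\left(T - 0\right) + q{\left(-2,5 \right)} 3\right) + 736} = \frac{-3439 + 4761}{\left(\left(-10 - 0\right) - 18\right) + 736} = \frac{1322}{\left(\left(-10 + 0\right) - 18\right) + 736} = \frac{1322}{\left(-10 - 18\right) + 736} = \frac{1322}{-28 + 736} = \frac{1322}{708} = 1322 \cdot \frac{1}{708} = \frac{661}{354}$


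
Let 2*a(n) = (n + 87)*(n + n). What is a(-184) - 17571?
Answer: 277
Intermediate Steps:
a(n) = n*(87 + n) (a(n) = ((n + 87)*(n + n))/2 = ((87 + n)*(2*n))/2 = (2*n*(87 + n))/2 = n*(87 + n))
a(-184) - 17571 = -184*(87 - 184) - 17571 = -184*(-97) - 17571 = 17848 - 17571 = 277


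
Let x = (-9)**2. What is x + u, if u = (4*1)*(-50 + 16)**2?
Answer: 4705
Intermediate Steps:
x = 81
u = 4624 (u = 4*(-34)**2 = 4*1156 = 4624)
x + u = 81 + 4624 = 4705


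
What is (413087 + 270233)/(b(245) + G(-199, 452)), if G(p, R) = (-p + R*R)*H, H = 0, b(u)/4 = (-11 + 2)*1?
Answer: -170830/9 ≈ -18981.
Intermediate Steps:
b(u) = -36 (b(u) = 4*((-11 + 2)*1) = 4*(-9*1) = 4*(-9) = -36)
G(p, R) = 0 (G(p, R) = (-p + R*R)*0 = (-p + R²)*0 = (R² - p)*0 = 0)
(413087 + 270233)/(b(245) + G(-199, 452)) = (413087 + 270233)/(-36 + 0) = 683320/(-36) = 683320*(-1/36) = -170830/9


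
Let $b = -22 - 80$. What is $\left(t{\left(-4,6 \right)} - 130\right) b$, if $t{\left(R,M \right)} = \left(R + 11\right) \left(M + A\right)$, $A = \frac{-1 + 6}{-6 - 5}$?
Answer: $\frac{102306}{11} \approx 9300.5$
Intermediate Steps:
$A = - \frac{5}{11}$ ($A = \frac{5}{-11} = 5 \left(- \frac{1}{11}\right) = - \frac{5}{11} \approx -0.45455$)
$b = -102$ ($b = -22 - 80 = -102$)
$t{\left(R,M \right)} = \left(11 + R\right) \left(- \frac{5}{11} + M\right)$ ($t{\left(R,M \right)} = \left(R + 11\right) \left(M - \frac{5}{11}\right) = \left(11 + R\right) \left(- \frac{5}{11} + M\right)$)
$\left(t{\left(-4,6 \right)} - 130\right) b = \left(\left(-5 + 11 \cdot 6 - - \frac{20}{11} + 6 \left(-4\right)\right) - 130\right) \left(-102\right) = \left(\left(-5 + 66 + \frac{20}{11} - 24\right) - 130\right) \left(-102\right) = \left(\frac{427}{11} - 130\right) \left(-102\right) = \left(- \frac{1003}{11}\right) \left(-102\right) = \frac{102306}{11}$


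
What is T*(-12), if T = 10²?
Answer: -1200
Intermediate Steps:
T = 100
T*(-12) = 100*(-12) = -1200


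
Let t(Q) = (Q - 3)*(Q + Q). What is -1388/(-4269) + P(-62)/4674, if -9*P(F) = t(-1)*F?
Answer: 10084172/29929959 ≈ 0.33693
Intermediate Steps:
t(Q) = 2*Q*(-3 + Q) (t(Q) = (-3 + Q)*(2*Q) = 2*Q*(-3 + Q))
P(F) = -8*F/9 (P(F) = -2*(-1)*(-3 - 1)*F/9 = -2*(-1)*(-4)*F/9 = -8*F/9)
-1388/(-4269) + P(-62)/4674 = -1388/(-4269) - 8/9*(-62)/4674 = -1388*(-1/4269) + (496/9)*(1/4674) = 1388/4269 + 248/21033 = 10084172/29929959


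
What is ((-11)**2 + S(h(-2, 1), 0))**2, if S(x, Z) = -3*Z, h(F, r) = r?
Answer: 14641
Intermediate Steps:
((-11)**2 + S(h(-2, 1), 0))**2 = ((-11)**2 - 3*0)**2 = (121 + 0)**2 = 121**2 = 14641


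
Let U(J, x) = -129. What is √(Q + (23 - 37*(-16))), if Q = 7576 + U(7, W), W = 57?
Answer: √8062 ≈ 89.789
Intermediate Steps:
Q = 7447 (Q = 7576 - 129 = 7447)
√(Q + (23 - 37*(-16))) = √(7447 + (23 - 37*(-16))) = √(7447 + (23 + 592)) = √(7447 + 615) = √8062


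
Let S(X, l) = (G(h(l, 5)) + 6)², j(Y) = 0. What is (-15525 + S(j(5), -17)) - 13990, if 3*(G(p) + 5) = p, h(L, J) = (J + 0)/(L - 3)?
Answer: -4250039/144 ≈ -29514.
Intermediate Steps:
h(L, J) = J/(-3 + L)
G(p) = -5 + p/3
S(X, l) = (1 + 5/(3*(-3 + l)))² (S(X, l) = ((-5 + (5/(-3 + l))/3) + 6)² = ((-5 + 5/(3*(-3 + l))) + 6)² = (1 + 5/(3*(-3 + l)))²)
(-15525 + S(j(5), -17)) - 13990 = (-15525 + (-4 + 3*(-17))²/(9*(-3 - 17)²)) - 13990 = (-15525 + (⅑)*(-4 - 51)²/(-20)²) - 13990 = (-15525 + (⅑)*(-55)²*(1/400)) - 13990 = (-15525 + (⅑)*3025*(1/400)) - 13990 = (-15525 + 121/144) - 13990 = -2235479/144 - 13990 = -4250039/144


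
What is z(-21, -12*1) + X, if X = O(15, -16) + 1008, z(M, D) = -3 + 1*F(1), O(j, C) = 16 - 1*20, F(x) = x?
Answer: 1002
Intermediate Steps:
O(j, C) = -4 (O(j, C) = 16 - 20 = -4)
z(M, D) = -2 (z(M, D) = -3 + 1*1 = -3 + 1 = -2)
X = 1004 (X = -4 + 1008 = 1004)
z(-21, -12*1) + X = -2 + 1004 = 1002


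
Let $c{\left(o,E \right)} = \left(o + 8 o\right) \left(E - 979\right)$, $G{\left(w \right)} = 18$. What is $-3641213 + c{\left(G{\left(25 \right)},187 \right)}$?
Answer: $-3769517$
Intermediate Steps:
$c{\left(o,E \right)} = 9 o \left(-979 + E\right)$
$-3641213 + c{\left(G{\left(25 \right)},187 \right)} = -3641213 + 9 \cdot 18 \left(-979 + 187\right) = -3641213 + 9 \cdot 18 \left(-792\right) = -3641213 - 128304 = -3769517$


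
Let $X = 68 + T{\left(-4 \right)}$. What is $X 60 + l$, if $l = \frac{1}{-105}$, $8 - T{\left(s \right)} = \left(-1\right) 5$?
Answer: $\frac{510299}{105} \approx 4860.0$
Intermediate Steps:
$T{\left(s \right)} = 13$ ($T{\left(s \right)} = 8 - \left(-1\right) 5 = 8 - -5 = 8 + 5 = 13$)
$X = 81$ ($X = 68 + 13 = 81$)
$l = - \frac{1}{105} \approx -0.0095238$
$X 60 + l = 81 \cdot 60 - \frac{1}{105} = 4860 - \frac{1}{105} = \frac{510299}{105}$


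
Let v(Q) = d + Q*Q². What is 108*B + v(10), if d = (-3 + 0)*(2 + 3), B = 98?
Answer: 11569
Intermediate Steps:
d = -15 (d = -3*5 = -15)
v(Q) = -15 + Q³ (v(Q) = -15 + Q*Q² = -15 + Q³)
108*B + v(10) = 108*98 + (-15 + 10³) = 10584 + (-15 + 1000) = 10584 + 985 = 11569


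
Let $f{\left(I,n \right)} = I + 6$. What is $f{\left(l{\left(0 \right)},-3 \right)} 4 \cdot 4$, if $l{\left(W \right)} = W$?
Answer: $96$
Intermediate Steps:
$f{\left(I,n \right)} = 6 + I$
$f{\left(l{\left(0 \right)},-3 \right)} 4 \cdot 4 = \left(6 + 0\right) 4 \cdot 4 = 6 \cdot 16 = 96$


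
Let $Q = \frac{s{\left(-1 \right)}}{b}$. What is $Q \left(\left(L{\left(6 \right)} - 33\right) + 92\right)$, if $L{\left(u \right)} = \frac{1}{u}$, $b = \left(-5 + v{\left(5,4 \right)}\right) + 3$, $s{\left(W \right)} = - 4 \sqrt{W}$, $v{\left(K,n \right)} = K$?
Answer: $- \frac{710 i}{9} \approx - 78.889 i$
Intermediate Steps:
$b = 3$ ($b = \left(-5 + 5\right) + 3 = 0 + 3 = 3$)
$Q = - \frac{4 i}{3}$ ($Q = \frac{\left(-4\right) \sqrt{-1}}{3} = - 4 i \frac{1}{3} = - \frac{4 i}{3} \approx - 1.3333 i$)
$Q \left(\left(L{\left(6 \right)} - 33\right) + 92\right) = - \frac{4 i}{3} \left(\left(\frac{1}{6} - 33\right) + 92\right) = - \frac{4 i}{3} \left(- \frac{197}{6} + 92\right) = - \frac{4 i}{3} \cdot \frac{355}{6} = - \frac{710 i}{9}$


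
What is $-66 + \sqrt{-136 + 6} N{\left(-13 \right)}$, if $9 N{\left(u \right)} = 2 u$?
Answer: $-66 - \frac{26 i \sqrt{130}}{9} \approx -66.0 - 32.938 i$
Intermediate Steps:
$N{\left(u \right)} = \frac{2 u}{9}$
$-66 + \sqrt{-136 + 6} N{\left(-13 \right)} = -66 + \sqrt{-136 + 6} \cdot \frac{2}{9} \left(-13\right) = -66 + \sqrt{-130} \left(- \frac{26}{9}\right) = -66 + i \sqrt{130} \left(- \frac{26}{9}\right) = -66 - \frac{26 i \sqrt{130}}{9}$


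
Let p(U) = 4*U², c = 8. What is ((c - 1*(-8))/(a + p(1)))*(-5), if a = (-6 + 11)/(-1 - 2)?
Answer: -240/7 ≈ -34.286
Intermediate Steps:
a = -5/3 (a = 5/(-3) = 5*(-⅓) = -5/3 ≈ -1.6667)
((c - 1*(-8))/(a + p(1)))*(-5) = ((8 - 1*(-8))/(-5/3 + 4*1²))*(-5) = ((8 + 8)/(-5/3 + 4*1))*(-5) = (16/(-5/3 + 4))*(-5) = (16/(7/3))*(-5) = ((3/7)*16)*(-5) = (48/7)*(-5) = -240/7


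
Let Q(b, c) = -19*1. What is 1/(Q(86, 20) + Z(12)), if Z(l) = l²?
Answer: 1/125 ≈ 0.0080000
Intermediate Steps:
Q(b, c) = -19
1/(Q(86, 20) + Z(12)) = 1/(-19 + 12²) = 1/(-19 + 144) = 1/125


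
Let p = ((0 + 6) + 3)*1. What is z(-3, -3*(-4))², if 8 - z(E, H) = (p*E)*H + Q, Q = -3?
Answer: 112225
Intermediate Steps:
p = 9 (p = (6 + 3)*1 = 9*1 = 9)
z(E, H) = 11 - 9*E*H (z(E, H) = 8 - ((9*E)*H - 3) = 8 - (9*E*H - 3) = 8 - (-3 + 9*E*H) = 8 + (3 - 9*E*H) = 11 - 9*E*H)
z(-3, -3*(-4))² = (11 - 9*(-3)*(-3*(-4)))² = (11 - 9*(-3)*12)² = (11 + 324)² = 335² = 112225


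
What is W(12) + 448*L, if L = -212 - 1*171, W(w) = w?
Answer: -171572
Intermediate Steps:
L = -383 (L = -212 - 171 = -383)
W(12) + 448*L = 12 + 448*(-383) = 12 - 171584 = -171572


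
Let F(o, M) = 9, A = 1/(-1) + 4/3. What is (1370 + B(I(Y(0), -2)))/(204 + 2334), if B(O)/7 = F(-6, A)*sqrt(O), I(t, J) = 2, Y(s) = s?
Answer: 685/1269 + 7*sqrt(2)/282 ≈ 0.57490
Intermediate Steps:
A = 1/3 (A = 1*(-1) + 4*(1/3) = -1 + 4/3 = 1/3 ≈ 0.33333)
B(O) = 63*sqrt(O) (B(O) = 7*(9*sqrt(O)) = 63*sqrt(O))
(1370 + B(I(Y(0), -2)))/(204 + 2334) = (1370 + 63*sqrt(2))/(204 + 2334) = (1370 + 63*sqrt(2))/2538 = (1370 + 63*sqrt(2))*(1/2538) = 685/1269 + 7*sqrt(2)/282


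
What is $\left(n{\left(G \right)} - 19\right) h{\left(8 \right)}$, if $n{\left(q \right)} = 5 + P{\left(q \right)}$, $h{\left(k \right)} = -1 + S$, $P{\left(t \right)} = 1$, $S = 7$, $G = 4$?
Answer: $-78$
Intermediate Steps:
$h{\left(k \right)} = 6$ ($h{\left(k \right)} = -1 + 7 = 6$)
$n{\left(q \right)} = 6$ ($n{\left(q \right)} = 5 + 1 = 6$)
$\left(n{\left(G \right)} - 19\right) h{\left(8 \right)} = \left(6 - 19\right) 6 = \left(-13\right) 6 = -78$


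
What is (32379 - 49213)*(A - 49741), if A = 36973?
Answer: 214936512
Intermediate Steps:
(32379 - 49213)*(A - 49741) = (32379 - 49213)*(36973 - 49741) = -16834*(-12768) = 214936512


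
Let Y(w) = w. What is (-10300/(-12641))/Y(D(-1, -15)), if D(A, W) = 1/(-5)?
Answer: -51500/12641 ≈ -4.0740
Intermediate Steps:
D(A, W) = -⅕
(-10300/(-12641))/Y(D(-1, -15)) = (-10300/(-12641))/(-⅕) = -10300*(-1/12641)*(-5) = (10300/12641)*(-5) = -51500/12641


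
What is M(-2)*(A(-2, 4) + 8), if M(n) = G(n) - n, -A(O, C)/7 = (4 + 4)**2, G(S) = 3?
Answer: -2200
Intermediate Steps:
A(O, C) = -448 (A(O, C) = -7*(4 + 4)**2 = -7*8**2 = -7*64 = -448)
M(n) = 3 - n
M(-2)*(A(-2, 4) + 8) = (3 - 1*(-2))*(-448 + 8) = (3 + 2)*(-440) = 5*(-440) = -2200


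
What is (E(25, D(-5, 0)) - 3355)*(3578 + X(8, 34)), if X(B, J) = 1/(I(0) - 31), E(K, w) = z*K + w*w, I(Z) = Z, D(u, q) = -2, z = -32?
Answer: -460416467/31 ≈ -1.4852e+7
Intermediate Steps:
E(K, w) = w² - 32*K (E(K, w) = -32*K + w*w = -32*K + w² = w² - 32*K)
X(B, J) = -1/31 (X(B, J) = 1/(0 - 31) = 1/(-31) = -1/31)
(E(25, D(-5, 0)) - 3355)*(3578 + X(8, 34)) = (((-2)² - 32*25) - 3355)*(3578 - 1/31) = ((4 - 800) - 3355)*(110917/31) = (-796 - 3355)*(110917/31) = -4151*110917/31 = -460416467/31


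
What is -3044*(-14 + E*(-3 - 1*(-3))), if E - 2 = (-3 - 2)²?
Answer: 42616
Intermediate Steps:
E = 27 (E = 2 + (-3 - 2)² = 2 + (-5)² = 2 + 25 = 27)
-3044*(-14 + E*(-3 - 1*(-3))) = -3044*(-14 + 27*(-3 - 1*(-3))) = -3044*(-14 + 27*(-3 + 3)) = -3044*(-14 + 27*0) = -3044*(-14 + 0) = -3044*(-14) = 42616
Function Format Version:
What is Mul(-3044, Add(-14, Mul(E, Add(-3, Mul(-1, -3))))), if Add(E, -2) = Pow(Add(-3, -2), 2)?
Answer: 42616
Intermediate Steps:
E = 27 (E = Add(2, Pow(Add(-3, -2), 2)) = Add(2, Pow(-5, 2)) = Add(2, 25) = 27)
Mul(-3044, Add(-14, Mul(E, Add(-3, Mul(-1, -3))))) = Mul(-3044, Add(-14, Mul(27, Add(-3, Mul(-1, -3))))) = Mul(-3044, Add(-14, Mul(27, Add(-3, 3)))) = Mul(-3044, Add(-14, Mul(27, 0))) = Mul(-3044, Add(-14, 0)) = Mul(-3044, -14) = 42616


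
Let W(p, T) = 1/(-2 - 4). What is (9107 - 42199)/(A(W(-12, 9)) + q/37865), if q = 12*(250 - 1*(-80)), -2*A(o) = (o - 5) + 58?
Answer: 3007268592/2391137 ≈ 1257.7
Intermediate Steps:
W(p, T) = -1/6 (W(p, T) = 1/(-6) = -1/6)
A(o) = -53/2 - o/2 (A(o) = -((o - 5) + 58)/2 = -((-5 + o) + 58)/2 = -(53 + o)/2 = -53/2 - o/2)
q = 3960 (q = 12*(250 + 80) = 12*330 = 3960)
(9107 - 42199)/(A(W(-12, 9)) + q/37865) = (9107 - 42199)/((-53/2 - 1/2*(-1/6)) + 3960/37865) = -33092/((-53/2 + 1/12) + 3960*(1/37865)) = -33092/(-317/12 + 792/7573) = -33092/(-2391137/90876) = -33092*(-90876/2391137) = 3007268592/2391137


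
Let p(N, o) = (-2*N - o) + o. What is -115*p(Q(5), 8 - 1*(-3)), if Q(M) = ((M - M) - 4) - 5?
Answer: -2070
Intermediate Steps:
Q(M) = -9 (Q(M) = (0 - 4) - 5 = -4 - 5 = -9)
p(N, o) = -2*N (p(N, o) = (-o - 2*N) + o = -2*N)
-115*p(Q(5), 8 - 1*(-3)) = -(-230)*(-9) = -115*18 = -2070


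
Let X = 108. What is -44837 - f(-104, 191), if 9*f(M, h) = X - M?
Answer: -403745/9 ≈ -44861.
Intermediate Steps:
f(M, h) = 12 - M/9 (f(M, h) = (108 - M)/9 = 12 - M/9)
-44837 - f(-104, 191) = -44837 - (12 - ⅑*(-104)) = -44837 - (12 + 104/9) = -44837 - 1*212/9 = -44837 - 212/9 = -403745/9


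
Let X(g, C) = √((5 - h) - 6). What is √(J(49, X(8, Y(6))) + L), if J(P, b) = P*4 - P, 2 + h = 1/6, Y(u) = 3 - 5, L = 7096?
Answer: √7243 ≈ 85.106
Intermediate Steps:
Y(u) = -2
h = -11/6 (h = -2 + 1/6 = -2 + ⅙ = -11/6 ≈ -1.8333)
X(g, C) = √30/6 (X(g, C) = √((5 - 1*(-11/6)) - 6) = √((5 + 11/6) - 6) = √(41/6 - 6) = √(⅚) = √30/6)
J(P, b) = 3*P (J(P, b) = 4*P - P = 3*P)
√(J(49, X(8, Y(6))) + L) = √(3*49 + 7096) = √(147 + 7096) = √7243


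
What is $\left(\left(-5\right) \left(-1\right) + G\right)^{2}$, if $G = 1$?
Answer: $36$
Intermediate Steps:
$\left(\left(-5\right) \left(-1\right) + G\right)^{2} = \left(\left(-5\right) \left(-1\right) + 1\right)^{2} = \left(5 + 1\right)^{2} = 6^{2} = 36$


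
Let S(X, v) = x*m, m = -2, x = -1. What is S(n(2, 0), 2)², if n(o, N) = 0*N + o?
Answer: 4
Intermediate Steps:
n(o, N) = o (n(o, N) = 0 + o = o)
S(X, v) = 2 (S(X, v) = -1*(-2) = 2)
S(n(2, 0), 2)² = 2² = 4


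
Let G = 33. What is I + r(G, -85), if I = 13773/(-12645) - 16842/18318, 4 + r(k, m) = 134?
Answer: 1647043522/12868395 ≈ 127.99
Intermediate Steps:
r(k, m) = 130 (r(k, m) = -4 + 134 = 130)
I = -25847828/12868395 (I = 13773*(-1/12645) - 16842*1/18318 = -4591/4215 - 2807/3053 = -25847828/12868395 ≈ -2.0086)
I + r(G, -85) = -25847828/12868395 + 130 = 1647043522/12868395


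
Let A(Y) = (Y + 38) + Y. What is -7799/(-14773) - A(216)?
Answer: -630501/1343 ≈ -469.47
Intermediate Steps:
A(Y) = 38 + 2*Y (A(Y) = (38 + Y) + Y = 38 + 2*Y)
-7799/(-14773) - A(216) = -7799/(-14773) - (38 + 2*216) = -7799*(-1/14773) - (38 + 432) = 709/1343 - 1*470 = 709/1343 - 470 = -630501/1343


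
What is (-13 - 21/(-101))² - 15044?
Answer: -151794580/10201 ≈ -14880.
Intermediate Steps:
(-13 - 21/(-101))² - 15044 = (-13 - 21*(-1/101))² - 15044 = (-13 + 21/101)² - 15044 = (-1292/101)² - 15044 = 1669264/10201 - 15044 = -151794580/10201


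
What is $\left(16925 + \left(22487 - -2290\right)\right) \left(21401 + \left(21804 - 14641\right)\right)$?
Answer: $1191175928$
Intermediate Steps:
$\left(16925 + \left(22487 - -2290\right)\right) \left(21401 + \left(21804 - 14641\right)\right) = \left(16925 + \left(22487 + 2290\right)\right) \left(21401 + 7163\right) = \left(16925 + 24777\right) 28564 = 41702 \cdot 28564 = 1191175928$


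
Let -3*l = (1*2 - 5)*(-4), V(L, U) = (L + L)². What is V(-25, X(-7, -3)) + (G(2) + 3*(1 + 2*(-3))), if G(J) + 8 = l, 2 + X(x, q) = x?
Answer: 2473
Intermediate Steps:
X(x, q) = -2 + x
V(L, U) = 4*L² (V(L, U) = (2*L)² = 4*L²)
l = -4 (l = -(1*2 - 5)*(-4)/3 = -(2 - 5)*(-4)/3 = -(-1)*(-4) = -⅓*12 = -4)
G(J) = -12 (G(J) = -8 - 4 = -12)
V(-25, X(-7, -3)) + (G(2) + 3*(1 + 2*(-3))) = 4*(-25)² + (-12 + 3*(1 + 2*(-3))) = 4*625 + (-12 + 3*(1 - 6)) = 2500 + (-12 + 3*(-5)) = 2500 + (-12 - 15) = 2500 - 27 = 2473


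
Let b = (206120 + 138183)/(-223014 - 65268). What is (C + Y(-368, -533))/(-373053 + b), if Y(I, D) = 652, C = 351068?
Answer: -101394545040/107544809249 ≈ -0.94281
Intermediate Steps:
b = -344303/288282 (b = 344303/(-288282) = 344303*(-1/288282) = -344303/288282 ≈ -1.1943)
(C + Y(-368, -533))/(-373053 + b) = (351068 + 652)/(-373053 - 344303/288282) = 351720/(-107544809249/288282) = 351720*(-288282/107544809249) = -101394545040/107544809249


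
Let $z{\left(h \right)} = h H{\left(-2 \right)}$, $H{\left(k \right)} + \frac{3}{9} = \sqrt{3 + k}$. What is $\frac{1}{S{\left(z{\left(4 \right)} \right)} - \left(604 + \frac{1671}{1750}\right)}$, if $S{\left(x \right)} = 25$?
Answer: $- \frac{1750}{1014921} \approx -0.0017243$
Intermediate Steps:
$H{\left(k \right)} = - \frac{1}{3} + \sqrt{3 + k}$
$z{\left(h \right)} = \frac{2 h}{3}$ ($z{\left(h \right)} = h \left(- \frac{1}{3} + \sqrt{3 - 2}\right) = h \left(- \frac{1}{3} + \sqrt{1}\right) = h \left(- \frac{1}{3} + 1\right) = h \frac{2}{3} = \frac{2 h}{3}$)
$\frac{1}{S{\left(z{\left(4 \right)} \right)} - \left(604 + \frac{1671}{1750}\right)} = \frac{1}{25 - \left(604 + \frac{1671}{1750}\right)} = \frac{1}{25 - \left(604 + 1671 \cdot \frac{1}{1750}\right)} = \frac{1}{25 - \frac{1058671}{1750}} = \frac{1}{- \frac{1014921}{1750}} = - \frac{1750}{1014921}$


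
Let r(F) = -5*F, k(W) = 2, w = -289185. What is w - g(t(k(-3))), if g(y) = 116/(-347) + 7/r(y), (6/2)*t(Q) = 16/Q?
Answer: -4013875873/13880 ≈ -2.8918e+5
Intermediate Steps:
t(Q) = 16/(3*Q) (t(Q) = (16/Q)/3 = 16/(3*Q))
g(y) = -116/347 - 7/(5*y) (g(y) = 116/(-347) + 7/((-5*y)) = 116*(-1/347) + 7*(-1/(5*y)) = -116/347 - 7/(5*y))
w - g(t(k(-3))) = -289185 - (-2429 - 9280/(3*2))/(1735*((16/3)/2)) = -289185 - (-2429 - 9280/(3*2))/(1735*((16/3)*(1/2))) = -289185 - (-2429 - 580*8/3)/(1735*8/3) = -289185 - 3*(-2429 - 4640/3)/(1735*8) = -289185 - 3*(-11927)/(1735*8*3) = -289185 - 1*(-11927/13880) = -289185 + 11927/13880 = -4013875873/13880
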